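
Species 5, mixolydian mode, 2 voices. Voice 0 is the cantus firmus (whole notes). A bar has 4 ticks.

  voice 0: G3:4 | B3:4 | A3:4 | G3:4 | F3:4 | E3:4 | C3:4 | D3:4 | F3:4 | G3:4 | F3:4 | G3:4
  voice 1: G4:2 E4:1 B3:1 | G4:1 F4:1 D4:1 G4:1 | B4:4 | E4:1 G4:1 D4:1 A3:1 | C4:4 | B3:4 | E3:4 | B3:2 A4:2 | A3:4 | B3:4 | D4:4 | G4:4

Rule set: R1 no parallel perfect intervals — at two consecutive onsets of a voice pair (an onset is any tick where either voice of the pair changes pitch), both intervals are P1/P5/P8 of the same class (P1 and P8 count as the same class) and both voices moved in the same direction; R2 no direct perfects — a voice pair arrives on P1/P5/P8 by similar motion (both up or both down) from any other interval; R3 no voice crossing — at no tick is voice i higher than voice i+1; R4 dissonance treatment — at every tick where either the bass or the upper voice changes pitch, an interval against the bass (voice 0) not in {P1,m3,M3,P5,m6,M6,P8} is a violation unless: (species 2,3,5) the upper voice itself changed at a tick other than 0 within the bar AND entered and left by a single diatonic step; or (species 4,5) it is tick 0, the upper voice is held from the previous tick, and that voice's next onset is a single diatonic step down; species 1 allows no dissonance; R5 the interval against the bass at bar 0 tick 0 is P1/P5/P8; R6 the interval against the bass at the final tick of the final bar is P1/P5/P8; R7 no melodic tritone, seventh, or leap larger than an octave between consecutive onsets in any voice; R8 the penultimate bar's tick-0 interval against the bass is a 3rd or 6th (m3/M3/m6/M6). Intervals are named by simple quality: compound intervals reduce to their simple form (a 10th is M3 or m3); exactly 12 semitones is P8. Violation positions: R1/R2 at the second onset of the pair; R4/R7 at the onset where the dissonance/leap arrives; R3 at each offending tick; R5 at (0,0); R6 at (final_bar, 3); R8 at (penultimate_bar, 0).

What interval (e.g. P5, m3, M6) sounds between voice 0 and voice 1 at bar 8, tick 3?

M3

voice 0=F3 voice 1=A3 -> M3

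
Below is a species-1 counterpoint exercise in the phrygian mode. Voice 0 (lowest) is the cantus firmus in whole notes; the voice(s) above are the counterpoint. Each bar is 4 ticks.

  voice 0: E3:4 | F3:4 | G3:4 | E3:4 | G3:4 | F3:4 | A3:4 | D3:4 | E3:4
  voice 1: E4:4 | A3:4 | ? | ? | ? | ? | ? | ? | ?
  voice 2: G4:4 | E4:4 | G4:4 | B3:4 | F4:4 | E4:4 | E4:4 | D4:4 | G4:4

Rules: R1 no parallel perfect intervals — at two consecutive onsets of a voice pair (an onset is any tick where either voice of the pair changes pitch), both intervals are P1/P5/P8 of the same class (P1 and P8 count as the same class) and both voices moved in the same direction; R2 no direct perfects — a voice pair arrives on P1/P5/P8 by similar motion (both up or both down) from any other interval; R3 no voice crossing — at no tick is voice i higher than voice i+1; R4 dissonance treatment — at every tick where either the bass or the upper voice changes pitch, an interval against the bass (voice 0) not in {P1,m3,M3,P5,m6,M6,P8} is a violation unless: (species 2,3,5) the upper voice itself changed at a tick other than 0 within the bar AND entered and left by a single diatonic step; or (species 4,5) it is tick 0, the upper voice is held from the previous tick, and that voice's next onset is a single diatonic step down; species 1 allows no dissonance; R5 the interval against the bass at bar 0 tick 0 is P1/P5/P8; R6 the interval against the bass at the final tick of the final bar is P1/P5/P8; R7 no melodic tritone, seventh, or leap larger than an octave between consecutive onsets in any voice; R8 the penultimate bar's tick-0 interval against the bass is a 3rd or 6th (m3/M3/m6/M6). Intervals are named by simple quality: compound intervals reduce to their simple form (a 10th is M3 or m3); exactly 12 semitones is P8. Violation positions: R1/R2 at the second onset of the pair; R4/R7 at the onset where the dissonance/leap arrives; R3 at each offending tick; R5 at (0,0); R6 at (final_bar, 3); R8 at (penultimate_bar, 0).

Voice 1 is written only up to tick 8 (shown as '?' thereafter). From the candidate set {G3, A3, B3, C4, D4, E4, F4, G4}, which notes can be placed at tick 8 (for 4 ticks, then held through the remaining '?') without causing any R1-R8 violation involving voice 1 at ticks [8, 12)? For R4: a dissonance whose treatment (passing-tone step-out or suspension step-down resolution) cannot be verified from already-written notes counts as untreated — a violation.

{B3, E4, G3}

G3: legal
A3: violates R4
B3: legal
C4: violates R1,R4
D4: violates R2
E4: legal
F4: violates R4
G4: violates R2,R7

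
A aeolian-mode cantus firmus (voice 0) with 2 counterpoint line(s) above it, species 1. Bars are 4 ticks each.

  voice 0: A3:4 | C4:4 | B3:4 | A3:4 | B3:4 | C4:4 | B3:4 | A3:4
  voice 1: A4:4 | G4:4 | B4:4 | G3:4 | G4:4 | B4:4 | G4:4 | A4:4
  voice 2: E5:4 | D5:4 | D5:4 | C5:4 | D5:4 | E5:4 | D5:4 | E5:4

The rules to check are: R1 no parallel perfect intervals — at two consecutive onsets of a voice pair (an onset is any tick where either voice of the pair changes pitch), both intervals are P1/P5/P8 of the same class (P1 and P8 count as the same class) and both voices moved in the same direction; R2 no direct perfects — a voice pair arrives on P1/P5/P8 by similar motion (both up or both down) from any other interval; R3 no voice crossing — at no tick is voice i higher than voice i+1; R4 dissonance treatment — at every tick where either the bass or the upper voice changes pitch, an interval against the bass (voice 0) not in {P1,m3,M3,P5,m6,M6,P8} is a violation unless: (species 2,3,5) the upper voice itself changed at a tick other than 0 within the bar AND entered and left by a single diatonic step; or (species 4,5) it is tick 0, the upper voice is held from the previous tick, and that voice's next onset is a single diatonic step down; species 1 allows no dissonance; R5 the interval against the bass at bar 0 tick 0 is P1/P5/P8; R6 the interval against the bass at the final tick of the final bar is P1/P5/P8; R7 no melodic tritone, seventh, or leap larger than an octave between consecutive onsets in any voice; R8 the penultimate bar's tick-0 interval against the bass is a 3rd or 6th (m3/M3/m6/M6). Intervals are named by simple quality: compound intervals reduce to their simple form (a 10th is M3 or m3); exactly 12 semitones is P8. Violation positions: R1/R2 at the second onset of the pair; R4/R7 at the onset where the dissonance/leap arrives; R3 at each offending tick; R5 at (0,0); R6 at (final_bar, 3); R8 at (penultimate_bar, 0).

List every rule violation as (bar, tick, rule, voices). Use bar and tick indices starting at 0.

(1, 0, R1, (1, 2))
(1, 0, R4, (0, 2))
(3, 0, R3, (0, 1))
(3, 0, R4, (0, 1))
(3, 0, R7, (1,))
(3, 1, R3, (0, 1))
(3, 2, R3, (0, 1))
(3, 3, R3, (0, 1))
(4, 0, R2, (1, 2))
(5, 0, R4, (0, 1))
(6, 0, R2, (1, 2))
(7, 0, R1, (1, 2))

bar 0: v0=A3 v1=A4 v2=E5 downbeat P5
bar 1: v0=C4 v1=G4 v2=D5 downbeat M2
bar 2: v0=B3 v1=B4 v2=D5 downbeat m3
bar 3: v0=A3 v1=G3 v2=C5 downbeat m3
bar 4: v0=B3 v1=G4 v2=D5 downbeat m3
bar 5: v0=C4 v1=B4 v2=E5 downbeat M3
bar 6: v0=B3 v1=G4 v2=D5 downbeat m3
bar 7: v0=A3 v1=A4 v2=E5 downbeat P5
  -> R1 @ bar 1 tick 0 v(1, 2): A4/E5 P5 -> G4/D5 P5 similar
  -> R4 @ bar 1 tick 0 v(0, 2): C4/D5 M2 untreated
  -> R3 @ bar 3 tick 0 v(0, 1): A3 above G3
  -> R4 @ bar 3 tick 0 v(0, 1): A3/G3 M2 untreated
  -> R7 @ bar 3 tick 0 v(1,): B4->G3 leap 16st
  -> R3 @ bar 3 tick 1 v(0, 1): A3 above G3
  -> R3 @ bar 3 tick 2 v(0, 1): A3 above G3
  -> R3 @ bar 3 tick 3 v(0, 1): A3 above G3
  -> R2 @ bar 4 tick 0 v(1, 2): G3/C5 P4 -> G4/D5 P5 similar
  -> R4 @ bar 5 tick 0 v(0, 1): C4/B4 M7 untreated
  -> R2 @ bar 6 tick 0 v(1, 2): B4/E5 P4 -> G4/D5 P5 similar
  -> R1 @ bar 7 tick 0 v(1, 2): G4/D5 P5 -> A4/E5 P5 similar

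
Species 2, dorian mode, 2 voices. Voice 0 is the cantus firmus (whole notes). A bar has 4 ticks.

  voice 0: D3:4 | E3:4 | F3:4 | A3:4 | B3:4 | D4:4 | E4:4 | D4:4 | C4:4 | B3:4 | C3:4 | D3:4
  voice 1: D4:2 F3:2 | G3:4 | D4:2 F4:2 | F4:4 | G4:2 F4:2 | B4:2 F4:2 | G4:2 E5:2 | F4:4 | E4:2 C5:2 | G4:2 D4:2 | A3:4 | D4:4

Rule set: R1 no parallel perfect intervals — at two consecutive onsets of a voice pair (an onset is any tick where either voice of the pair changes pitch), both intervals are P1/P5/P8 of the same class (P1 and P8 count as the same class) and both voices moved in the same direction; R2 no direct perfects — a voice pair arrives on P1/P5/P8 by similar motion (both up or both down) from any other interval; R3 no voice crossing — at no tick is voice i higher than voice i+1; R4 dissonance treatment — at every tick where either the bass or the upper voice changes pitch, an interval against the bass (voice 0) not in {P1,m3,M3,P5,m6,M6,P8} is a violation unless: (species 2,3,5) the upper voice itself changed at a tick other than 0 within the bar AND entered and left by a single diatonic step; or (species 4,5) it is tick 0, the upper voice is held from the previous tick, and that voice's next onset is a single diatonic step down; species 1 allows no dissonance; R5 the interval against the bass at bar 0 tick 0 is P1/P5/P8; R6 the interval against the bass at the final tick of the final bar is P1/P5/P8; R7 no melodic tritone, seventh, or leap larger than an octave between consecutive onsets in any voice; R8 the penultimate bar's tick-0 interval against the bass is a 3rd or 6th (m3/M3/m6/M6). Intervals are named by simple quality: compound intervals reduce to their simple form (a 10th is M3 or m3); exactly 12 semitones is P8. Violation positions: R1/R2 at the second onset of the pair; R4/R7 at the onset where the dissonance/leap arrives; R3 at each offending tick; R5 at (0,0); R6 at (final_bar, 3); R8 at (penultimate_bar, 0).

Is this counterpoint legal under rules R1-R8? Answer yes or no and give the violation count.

No (6 violations)

bar 0: v0=D3 v1=D4 (P8)
bar 1: v0=E3 v1=G3 (m3)
bar 2: v0=F3 v1=D4 (M6)
bar 3: v0=A3 v1=F4 (m6)
bar 4: v0=B3 v1=G4 (m6)
bar 5: v0=D4 v1=B4 (M6)
bar 6: v0=E4 v1=G4 (m3)
bar 7: v0=D4 v1=F4 (m3)
bar 8: v0=C4 v1=E4 (M3)
bar 9: v0=B3 v1=G4 (m6)
bar 10: v0=C3 v1=A3 (M6)
bar 11: v0=D3 v1=D4 (P8)
  R4 @ bar4.2: B3/F4 TT untreated
  R7 @ bar5.0: F4->B4 leap 6st
  R7 @ bar5.2: B4->F4 leap 6st
  R7 @ bar7.0: E5->F4 leap 11st
  R7 @ bar10.0: B3->C3 leap 11st
  R2 @ bar11.0: C3/A3 M6 -> D3/D4 P8 similar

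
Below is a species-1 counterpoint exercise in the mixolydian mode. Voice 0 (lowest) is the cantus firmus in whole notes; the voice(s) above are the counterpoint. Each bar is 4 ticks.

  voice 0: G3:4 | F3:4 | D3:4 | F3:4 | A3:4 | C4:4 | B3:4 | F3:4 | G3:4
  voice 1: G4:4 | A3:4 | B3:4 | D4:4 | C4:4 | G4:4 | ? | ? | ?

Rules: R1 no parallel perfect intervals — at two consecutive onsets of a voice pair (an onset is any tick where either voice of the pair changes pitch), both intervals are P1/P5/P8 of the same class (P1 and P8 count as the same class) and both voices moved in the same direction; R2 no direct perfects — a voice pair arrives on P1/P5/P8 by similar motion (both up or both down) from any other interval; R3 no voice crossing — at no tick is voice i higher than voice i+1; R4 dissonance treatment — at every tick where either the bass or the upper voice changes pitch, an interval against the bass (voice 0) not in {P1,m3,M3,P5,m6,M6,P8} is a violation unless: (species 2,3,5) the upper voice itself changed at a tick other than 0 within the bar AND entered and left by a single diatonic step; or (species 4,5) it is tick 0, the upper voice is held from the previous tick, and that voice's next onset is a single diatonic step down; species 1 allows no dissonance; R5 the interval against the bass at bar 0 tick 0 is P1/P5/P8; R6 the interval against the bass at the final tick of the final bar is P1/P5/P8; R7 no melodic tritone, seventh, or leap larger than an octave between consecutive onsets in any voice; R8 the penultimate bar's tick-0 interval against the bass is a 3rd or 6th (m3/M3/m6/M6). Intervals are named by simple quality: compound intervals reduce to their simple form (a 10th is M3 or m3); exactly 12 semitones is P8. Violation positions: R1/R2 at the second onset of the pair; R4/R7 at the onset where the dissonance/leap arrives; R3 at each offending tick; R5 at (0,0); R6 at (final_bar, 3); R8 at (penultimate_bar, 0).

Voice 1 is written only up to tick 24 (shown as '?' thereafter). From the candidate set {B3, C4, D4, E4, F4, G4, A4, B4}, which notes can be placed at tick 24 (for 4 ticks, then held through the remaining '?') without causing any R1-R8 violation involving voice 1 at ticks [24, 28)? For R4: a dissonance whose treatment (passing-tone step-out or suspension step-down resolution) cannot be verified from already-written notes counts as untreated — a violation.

B3: violates R2
C4: violates R4
D4: legal
E4: violates R4
F4: violates R4
G4: legal
A4: violates R4
B4: legal

{B4, D4, G4}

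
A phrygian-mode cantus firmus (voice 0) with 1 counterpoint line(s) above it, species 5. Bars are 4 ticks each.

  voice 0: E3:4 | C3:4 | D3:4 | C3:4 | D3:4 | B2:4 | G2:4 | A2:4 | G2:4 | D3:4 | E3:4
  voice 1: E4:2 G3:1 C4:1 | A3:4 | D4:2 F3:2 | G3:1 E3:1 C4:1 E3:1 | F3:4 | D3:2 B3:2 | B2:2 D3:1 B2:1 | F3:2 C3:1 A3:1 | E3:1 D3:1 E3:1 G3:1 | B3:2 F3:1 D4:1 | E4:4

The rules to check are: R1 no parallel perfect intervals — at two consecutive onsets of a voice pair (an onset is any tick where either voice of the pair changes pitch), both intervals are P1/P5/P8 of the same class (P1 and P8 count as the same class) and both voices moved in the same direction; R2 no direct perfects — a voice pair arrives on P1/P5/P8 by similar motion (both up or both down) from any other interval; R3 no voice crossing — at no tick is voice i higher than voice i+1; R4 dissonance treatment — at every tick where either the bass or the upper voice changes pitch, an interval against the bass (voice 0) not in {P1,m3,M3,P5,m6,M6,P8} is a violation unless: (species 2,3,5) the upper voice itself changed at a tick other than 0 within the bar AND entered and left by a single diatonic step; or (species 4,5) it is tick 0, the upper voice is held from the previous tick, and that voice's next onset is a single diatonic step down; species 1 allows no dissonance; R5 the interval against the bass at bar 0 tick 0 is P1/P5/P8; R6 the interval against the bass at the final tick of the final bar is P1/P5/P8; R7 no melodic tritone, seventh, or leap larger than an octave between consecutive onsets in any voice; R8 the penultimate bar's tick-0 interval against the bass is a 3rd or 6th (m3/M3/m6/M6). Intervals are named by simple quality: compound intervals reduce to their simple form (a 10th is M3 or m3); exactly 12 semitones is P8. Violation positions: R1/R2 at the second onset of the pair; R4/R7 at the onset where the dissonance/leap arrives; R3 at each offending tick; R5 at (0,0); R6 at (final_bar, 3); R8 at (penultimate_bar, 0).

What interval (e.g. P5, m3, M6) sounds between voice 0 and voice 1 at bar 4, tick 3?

m3

voice 0=D3 voice 1=F3 -> m3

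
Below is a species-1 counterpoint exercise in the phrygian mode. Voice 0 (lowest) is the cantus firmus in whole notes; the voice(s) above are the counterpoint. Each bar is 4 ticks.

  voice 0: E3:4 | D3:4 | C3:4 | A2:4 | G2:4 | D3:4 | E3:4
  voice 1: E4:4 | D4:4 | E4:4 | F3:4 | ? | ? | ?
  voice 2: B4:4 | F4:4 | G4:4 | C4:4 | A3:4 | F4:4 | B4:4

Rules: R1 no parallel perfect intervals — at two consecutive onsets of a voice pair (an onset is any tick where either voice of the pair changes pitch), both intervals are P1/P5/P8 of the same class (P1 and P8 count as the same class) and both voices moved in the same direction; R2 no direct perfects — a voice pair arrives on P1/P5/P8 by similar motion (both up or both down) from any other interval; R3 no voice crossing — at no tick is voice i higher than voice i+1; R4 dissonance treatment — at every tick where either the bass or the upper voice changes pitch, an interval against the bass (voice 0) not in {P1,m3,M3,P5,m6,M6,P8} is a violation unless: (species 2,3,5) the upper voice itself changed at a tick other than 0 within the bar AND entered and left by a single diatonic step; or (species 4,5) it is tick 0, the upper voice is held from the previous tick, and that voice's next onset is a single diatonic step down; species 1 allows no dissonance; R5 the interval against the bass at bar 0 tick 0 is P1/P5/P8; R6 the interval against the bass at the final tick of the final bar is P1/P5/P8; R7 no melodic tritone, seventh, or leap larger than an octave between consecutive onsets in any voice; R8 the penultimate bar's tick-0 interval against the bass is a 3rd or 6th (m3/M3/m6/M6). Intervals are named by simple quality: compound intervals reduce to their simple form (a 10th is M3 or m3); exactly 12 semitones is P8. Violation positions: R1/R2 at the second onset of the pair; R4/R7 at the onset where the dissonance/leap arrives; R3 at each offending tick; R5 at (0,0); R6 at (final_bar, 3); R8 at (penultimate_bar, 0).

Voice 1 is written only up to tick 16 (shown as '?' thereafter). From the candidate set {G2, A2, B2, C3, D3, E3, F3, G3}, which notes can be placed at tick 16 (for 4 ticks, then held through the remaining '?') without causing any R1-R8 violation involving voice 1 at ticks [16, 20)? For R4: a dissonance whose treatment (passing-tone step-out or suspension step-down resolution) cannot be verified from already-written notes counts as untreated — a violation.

G2: violates R2,R7
A2: violates R2,R4
B2: violates R7
C3: violates R4
D3: violates R1,R2
E3: legal
F3: violates R4
G3: legal

{E3, G3}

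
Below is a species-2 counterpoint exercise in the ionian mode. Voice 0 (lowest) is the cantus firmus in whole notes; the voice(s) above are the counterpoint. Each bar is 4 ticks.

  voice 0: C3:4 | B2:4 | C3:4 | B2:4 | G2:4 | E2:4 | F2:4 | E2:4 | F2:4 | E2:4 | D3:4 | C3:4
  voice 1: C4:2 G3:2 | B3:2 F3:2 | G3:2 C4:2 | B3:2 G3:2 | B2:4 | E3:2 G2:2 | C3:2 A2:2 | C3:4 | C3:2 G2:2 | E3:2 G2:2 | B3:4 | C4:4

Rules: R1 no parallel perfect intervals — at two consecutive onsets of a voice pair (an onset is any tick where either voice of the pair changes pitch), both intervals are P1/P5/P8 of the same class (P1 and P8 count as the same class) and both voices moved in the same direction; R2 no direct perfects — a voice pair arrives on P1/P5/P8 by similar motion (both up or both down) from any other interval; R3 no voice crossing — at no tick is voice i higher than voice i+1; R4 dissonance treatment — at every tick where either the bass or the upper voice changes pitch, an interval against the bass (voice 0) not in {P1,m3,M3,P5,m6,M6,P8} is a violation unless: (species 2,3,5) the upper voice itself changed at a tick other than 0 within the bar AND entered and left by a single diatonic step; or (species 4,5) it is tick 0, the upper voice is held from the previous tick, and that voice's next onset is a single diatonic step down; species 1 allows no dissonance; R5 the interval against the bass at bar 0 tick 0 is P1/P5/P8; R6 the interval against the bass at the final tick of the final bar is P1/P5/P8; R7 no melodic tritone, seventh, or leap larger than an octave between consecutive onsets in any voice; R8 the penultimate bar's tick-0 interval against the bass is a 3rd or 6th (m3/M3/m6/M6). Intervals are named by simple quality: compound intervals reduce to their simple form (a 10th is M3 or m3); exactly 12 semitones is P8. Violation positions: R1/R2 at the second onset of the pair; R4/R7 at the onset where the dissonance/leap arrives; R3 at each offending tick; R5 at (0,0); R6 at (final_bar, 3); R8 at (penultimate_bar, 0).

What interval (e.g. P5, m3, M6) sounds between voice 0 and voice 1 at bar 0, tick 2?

voice 0=C3 voice 1=G3 -> P5

P5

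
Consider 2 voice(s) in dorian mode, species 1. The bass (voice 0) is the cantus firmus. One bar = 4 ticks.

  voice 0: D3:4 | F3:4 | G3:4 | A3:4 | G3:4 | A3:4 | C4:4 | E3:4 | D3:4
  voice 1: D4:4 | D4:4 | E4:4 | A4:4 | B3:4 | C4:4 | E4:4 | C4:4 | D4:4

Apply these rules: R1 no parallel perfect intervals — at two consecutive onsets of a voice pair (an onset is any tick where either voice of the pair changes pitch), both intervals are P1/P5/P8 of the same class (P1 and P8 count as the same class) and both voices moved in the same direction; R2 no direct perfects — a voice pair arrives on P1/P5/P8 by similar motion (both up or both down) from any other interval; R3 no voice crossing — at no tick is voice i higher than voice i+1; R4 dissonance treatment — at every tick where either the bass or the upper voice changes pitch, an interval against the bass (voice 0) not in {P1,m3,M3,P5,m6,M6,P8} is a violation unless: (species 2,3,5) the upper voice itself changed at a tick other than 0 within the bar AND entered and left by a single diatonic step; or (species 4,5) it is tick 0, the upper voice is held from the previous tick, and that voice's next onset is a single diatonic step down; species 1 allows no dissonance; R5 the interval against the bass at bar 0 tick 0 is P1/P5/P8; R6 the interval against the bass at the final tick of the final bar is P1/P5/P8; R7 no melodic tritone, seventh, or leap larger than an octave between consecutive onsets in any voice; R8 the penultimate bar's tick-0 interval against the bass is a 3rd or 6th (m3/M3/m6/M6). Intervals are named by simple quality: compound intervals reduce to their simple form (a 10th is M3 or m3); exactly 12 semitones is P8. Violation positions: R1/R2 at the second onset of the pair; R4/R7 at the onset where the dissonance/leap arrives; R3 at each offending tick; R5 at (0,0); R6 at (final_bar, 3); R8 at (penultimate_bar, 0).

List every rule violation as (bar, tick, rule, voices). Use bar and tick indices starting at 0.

(3, 0, R2, (0, 1))
(4, 0, R7, (1,))

bar 0: v0=D3 v1=D4 downbeat P8
bar 1: v0=F3 v1=D4 downbeat M6
bar 2: v0=G3 v1=E4 downbeat M6
bar 3: v0=A3 v1=A4 downbeat P8
bar 4: v0=G3 v1=B3 downbeat M3
bar 5: v0=A3 v1=C4 downbeat m3
bar 6: v0=C4 v1=E4 downbeat M3
bar 7: v0=E3 v1=C4 downbeat m6
bar 8: v0=D3 v1=D4 downbeat P8
  -> R2 @ bar 3 tick 0 v(0, 1): G3/E4 M6 -> A3/A4 P8 similar
  -> R7 @ bar 4 tick 0 v(1,): A4->B3 leap 10st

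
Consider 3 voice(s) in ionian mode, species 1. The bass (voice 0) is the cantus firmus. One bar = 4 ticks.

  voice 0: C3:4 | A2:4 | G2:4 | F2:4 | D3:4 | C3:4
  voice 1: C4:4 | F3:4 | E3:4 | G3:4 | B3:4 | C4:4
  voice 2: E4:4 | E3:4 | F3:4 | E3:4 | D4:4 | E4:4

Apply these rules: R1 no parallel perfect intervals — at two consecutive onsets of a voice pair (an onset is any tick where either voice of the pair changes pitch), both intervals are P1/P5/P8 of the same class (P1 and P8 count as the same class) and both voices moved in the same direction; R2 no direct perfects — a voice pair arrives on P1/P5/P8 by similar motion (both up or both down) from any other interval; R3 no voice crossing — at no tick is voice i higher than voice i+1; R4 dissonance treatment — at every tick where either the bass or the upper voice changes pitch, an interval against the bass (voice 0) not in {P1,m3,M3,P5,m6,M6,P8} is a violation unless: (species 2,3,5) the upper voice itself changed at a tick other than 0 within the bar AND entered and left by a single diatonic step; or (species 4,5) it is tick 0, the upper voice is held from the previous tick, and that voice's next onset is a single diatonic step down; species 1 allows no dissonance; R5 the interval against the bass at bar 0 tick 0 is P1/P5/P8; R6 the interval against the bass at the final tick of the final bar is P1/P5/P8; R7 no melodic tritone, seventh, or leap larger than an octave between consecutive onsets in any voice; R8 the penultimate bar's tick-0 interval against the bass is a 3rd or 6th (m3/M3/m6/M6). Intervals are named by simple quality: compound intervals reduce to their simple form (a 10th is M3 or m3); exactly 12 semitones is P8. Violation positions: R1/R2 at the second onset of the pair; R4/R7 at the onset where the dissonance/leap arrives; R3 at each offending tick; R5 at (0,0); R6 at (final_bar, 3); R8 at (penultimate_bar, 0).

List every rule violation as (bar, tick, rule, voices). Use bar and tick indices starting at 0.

(0, 0, R5, (0, 2))
(1, 0, R2, (0, 2))
(1, 0, R3, (1, 2))
(1, 1, R3, (1, 2))
(1, 2, R3, (1, 2))
(1, 3, R3, (1, 2))
(2, 0, R4, (0, 2))
(3, 0, R3, (1, 2))
(3, 0, R4, (0, 1))
(3, 0, R4, (0, 2))
(3, 1, R3, (1, 2))
(3, 2, R3, (1, 2))
(3, 3, R3, (1, 2))
(4, 0, R2, (0, 2))
(4, 0, R7, (2,))
(4, 0, R8, (0, 2))
(5, 3, R6, (0, 2))

bar 0: v0=C3 v1=C4 v2=E4 downbeat M3
bar 1: v0=A2 v1=F3 v2=E3 downbeat P5
bar 2: v0=G2 v1=E3 v2=F3 downbeat m7
bar 3: v0=F2 v1=G3 v2=E3 downbeat M7
bar 4: v0=D3 v1=B3 v2=D4 downbeat P8
bar 5: v0=C3 v1=C4 v2=E4 downbeat M3
  -> R5 @ bar 0 tick 0 v(0, 2): opens on M3
  -> R2 @ bar 1 tick 0 v(0, 2): C3/E4 M3 -> A2/E3 P5 similar
  -> R3 @ bar 1 tick 0 v(1, 2): F3 above E3
  -> R3 @ bar 1 tick 1 v(1, 2): F3 above E3
  -> R3 @ bar 1 tick 2 v(1, 2): F3 above E3
  -> R3 @ bar 1 tick 3 v(1, 2): F3 above E3
  -> R4 @ bar 2 tick 0 v(0, 2): G2/F3 m7 untreated
  -> R3 @ bar 3 tick 0 v(1, 2): G3 above E3
  -> R4 @ bar 3 tick 0 v(0, 1): F2/G3 M2 untreated
  -> R4 @ bar 3 tick 0 v(0, 2): F2/E3 M7 untreated
  -> R3 @ bar 3 tick 1 v(1, 2): G3 above E3
  -> R3 @ bar 3 tick 2 v(1, 2): G3 above E3
  -> R3 @ bar 3 tick 3 v(1, 2): G3 above E3
  -> R2 @ bar 4 tick 0 v(0, 2): F2/E3 M7 -> D3/D4 P8 similar
  -> R7 @ bar 4 tick 0 v(2,): E3->D4 leap 10st
  -> R8 @ bar 4 tick 0 v(0, 2): penult P8 not 3rd/6th
  -> R6 @ bar 5 tick 3 v(0, 2): closes on M3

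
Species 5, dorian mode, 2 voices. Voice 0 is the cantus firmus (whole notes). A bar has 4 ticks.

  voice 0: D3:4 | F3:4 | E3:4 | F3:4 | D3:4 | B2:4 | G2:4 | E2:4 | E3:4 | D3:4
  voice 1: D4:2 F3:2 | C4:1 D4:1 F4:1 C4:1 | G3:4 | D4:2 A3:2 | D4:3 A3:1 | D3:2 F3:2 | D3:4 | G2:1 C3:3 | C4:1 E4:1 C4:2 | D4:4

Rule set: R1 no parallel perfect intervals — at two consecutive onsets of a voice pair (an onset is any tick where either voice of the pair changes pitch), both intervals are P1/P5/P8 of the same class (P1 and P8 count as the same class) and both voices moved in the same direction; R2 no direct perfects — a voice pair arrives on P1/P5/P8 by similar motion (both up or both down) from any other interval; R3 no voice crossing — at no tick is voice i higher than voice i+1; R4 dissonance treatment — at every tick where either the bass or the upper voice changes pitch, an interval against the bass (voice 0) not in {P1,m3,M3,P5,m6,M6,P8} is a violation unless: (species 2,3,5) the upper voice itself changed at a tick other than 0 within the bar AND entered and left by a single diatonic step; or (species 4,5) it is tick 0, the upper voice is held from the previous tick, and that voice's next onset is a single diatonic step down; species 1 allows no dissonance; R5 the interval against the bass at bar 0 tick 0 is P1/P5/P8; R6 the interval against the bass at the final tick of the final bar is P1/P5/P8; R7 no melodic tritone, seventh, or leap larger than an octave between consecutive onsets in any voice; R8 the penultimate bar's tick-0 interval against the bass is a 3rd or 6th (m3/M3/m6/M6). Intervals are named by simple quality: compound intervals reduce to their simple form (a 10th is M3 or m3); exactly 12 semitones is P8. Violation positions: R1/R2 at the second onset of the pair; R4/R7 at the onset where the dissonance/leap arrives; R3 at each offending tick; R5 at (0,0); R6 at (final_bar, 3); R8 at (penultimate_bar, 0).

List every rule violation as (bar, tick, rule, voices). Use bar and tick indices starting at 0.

bar 0: v0=D3 v1=D4 downbeat P8
bar 1: v0=F3 v1=C4 downbeat P5
bar 2: v0=E3 v1=G3 downbeat m3
bar 3: v0=F3 v1=D4 downbeat M6
bar 4: v0=D3 v1=D4 downbeat P8
bar 5: v0=B2 v1=D3 downbeat m3
bar 6: v0=G2 v1=D3 downbeat P5
bar 7: v0=E2 v1=G2 downbeat m3
bar 8: v0=E3 v1=C4 downbeat m6
bar 9: v0=D3 v1=D4 downbeat P8
  -> R2 @ bar 1 tick 0 v(0, 1): D3/F3 m3 -> F3/C4 P5 similar
  -> R4 @ bar 5 tick 2 v(0, 1): B2/F3 TT untreated
  -> R2 @ bar 6 tick 0 v(0, 1): B2/F3 TT -> G2/D3 P5 similar

(1, 0, R2, (0, 1))
(5, 2, R4, (0, 1))
(6, 0, R2, (0, 1))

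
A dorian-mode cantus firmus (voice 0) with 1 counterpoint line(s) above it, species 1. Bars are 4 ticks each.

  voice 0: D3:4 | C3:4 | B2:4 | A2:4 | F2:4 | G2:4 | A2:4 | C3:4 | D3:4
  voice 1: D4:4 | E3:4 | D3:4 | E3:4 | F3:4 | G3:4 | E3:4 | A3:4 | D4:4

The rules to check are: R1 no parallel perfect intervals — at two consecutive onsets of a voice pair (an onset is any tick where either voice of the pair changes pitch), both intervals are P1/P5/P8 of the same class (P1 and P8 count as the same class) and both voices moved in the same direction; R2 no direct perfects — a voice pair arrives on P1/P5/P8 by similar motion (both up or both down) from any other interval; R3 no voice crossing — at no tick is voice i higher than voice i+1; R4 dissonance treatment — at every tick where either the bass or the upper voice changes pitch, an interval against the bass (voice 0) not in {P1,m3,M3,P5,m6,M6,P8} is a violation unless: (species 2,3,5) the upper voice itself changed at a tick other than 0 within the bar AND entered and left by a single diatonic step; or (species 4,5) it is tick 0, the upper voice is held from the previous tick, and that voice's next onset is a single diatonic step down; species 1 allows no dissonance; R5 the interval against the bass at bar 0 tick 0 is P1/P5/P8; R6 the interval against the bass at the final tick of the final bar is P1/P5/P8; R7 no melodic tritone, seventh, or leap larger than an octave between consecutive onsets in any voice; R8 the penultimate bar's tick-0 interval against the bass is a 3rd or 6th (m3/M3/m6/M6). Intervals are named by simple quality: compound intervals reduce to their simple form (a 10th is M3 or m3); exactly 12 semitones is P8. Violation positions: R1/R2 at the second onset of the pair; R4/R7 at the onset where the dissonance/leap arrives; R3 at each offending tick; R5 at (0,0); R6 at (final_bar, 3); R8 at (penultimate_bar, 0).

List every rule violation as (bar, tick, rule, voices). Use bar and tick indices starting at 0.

bar 0: v0=D3 v1=D4 downbeat P8
bar 1: v0=C3 v1=E3 downbeat M3
bar 2: v0=B2 v1=D3 downbeat m3
bar 3: v0=A2 v1=E3 downbeat P5
bar 4: v0=F2 v1=F3 downbeat P8
bar 5: v0=G2 v1=G3 downbeat P8
bar 6: v0=A2 v1=E3 downbeat P5
bar 7: v0=C3 v1=A3 downbeat M6
bar 8: v0=D3 v1=D4 downbeat P8
  -> R7 @ bar 1 tick 0 v(1,): D4->E3 leap 10st
  -> R1 @ bar 5 tick 0 v(0, 1): F2/F3 P8 -> G2/G3 P8 similar
  -> R2 @ bar 8 tick 0 v(0, 1): C3/A3 M6 -> D3/D4 P8 similar

(1, 0, R7, (1,))
(5, 0, R1, (0, 1))
(8, 0, R2, (0, 1))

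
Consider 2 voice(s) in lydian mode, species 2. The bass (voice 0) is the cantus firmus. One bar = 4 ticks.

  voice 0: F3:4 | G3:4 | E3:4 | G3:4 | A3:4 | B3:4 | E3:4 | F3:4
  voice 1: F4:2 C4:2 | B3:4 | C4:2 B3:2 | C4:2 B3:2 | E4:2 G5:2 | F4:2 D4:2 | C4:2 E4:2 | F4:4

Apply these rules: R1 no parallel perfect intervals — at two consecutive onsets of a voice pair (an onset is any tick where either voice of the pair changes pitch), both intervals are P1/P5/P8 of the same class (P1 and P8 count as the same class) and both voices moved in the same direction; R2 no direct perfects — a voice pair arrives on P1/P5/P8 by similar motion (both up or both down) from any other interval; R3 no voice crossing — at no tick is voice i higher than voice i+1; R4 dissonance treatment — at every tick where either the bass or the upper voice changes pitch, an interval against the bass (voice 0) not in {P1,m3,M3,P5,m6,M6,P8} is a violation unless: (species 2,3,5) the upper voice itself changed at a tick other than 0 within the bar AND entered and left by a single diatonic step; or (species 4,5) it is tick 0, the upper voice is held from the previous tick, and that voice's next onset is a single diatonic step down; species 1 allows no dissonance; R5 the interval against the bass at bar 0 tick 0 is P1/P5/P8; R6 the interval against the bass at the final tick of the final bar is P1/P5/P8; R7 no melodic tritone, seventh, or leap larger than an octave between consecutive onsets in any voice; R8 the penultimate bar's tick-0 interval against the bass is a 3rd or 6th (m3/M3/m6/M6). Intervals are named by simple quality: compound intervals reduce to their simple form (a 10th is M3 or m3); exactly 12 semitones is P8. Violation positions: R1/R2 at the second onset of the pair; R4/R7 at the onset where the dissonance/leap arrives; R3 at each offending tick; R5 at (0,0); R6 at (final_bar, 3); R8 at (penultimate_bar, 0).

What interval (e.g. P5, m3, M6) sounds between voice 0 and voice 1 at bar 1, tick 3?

M3

voice 0=G3 voice 1=B3 -> M3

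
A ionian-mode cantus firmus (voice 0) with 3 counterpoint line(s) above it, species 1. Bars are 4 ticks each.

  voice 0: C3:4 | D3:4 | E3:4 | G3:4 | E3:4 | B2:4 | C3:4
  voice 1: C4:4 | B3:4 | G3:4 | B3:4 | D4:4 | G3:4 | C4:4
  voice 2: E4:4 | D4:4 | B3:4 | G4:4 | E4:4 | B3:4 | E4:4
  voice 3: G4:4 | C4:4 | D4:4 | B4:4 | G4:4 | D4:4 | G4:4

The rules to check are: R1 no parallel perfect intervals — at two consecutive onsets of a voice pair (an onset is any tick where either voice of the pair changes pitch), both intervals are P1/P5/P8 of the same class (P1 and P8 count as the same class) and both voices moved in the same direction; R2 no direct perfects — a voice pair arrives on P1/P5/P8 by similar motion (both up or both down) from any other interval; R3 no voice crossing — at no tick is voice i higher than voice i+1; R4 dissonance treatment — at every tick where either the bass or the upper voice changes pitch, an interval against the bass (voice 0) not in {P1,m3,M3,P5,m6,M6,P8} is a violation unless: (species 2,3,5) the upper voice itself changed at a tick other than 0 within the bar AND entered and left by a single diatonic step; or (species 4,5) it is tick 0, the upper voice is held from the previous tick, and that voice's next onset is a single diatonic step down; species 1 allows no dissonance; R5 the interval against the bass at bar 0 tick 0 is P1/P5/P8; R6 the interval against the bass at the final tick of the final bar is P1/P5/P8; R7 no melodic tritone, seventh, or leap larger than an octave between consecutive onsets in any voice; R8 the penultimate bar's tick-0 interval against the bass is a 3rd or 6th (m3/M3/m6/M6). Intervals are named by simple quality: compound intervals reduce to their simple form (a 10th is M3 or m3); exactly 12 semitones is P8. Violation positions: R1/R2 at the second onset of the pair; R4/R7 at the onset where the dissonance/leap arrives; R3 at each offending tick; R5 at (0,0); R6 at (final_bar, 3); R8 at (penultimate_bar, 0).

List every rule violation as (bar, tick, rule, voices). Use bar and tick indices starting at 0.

bar 0: v0=C3 v1=C4 v2=E4 v3=G4 downbeat P5
bar 1: v0=D3 v1=B3 v2=D4 v3=C4 downbeat m7
bar 2: v0=E3 v1=G3 v2=B3 v3=D4 downbeat m7
bar 3: v0=G3 v1=B3 v2=G4 v3=B4 downbeat M3
bar 4: v0=E3 v1=D4 v2=E4 v3=G4 downbeat m3
bar 5: v0=B2 v1=G3 v2=B3 v3=D4 downbeat m3
bar 6: v0=C3 v1=C4 v2=E4 v3=G4 downbeat P5
  -> R5 @ bar 0 tick 0 v(0, 2): opens on M3
  -> R3 @ bar 1 tick 0 v(2, 3): D4 above C4
  -> R4 @ bar 1 tick 0 v(0, 3): D3/C4 m7 untreated
  -> R3 @ bar 1 tick 1 v(2, 3): D4 above C4
  -> R3 @ bar 1 tick 2 v(2, 3): D4 above C4
  -> R3 @ bar 1 tick 3 v(2, 3): D4 above C4
  -> R4 @ bar 2 tick 0 v(0, 3): E3/D4 m7 untreated
  -> R2 @ bar 3 tick 0 v(0, 2): E3/B3 P5 -> G3/G4 P8 similar
  -> R2 @ bar 3 tick 0 v(1, 3): G3/D4 P5 -> B3/B4 P8 similar
  -> R1 @ bar 4 tick 0 v(0, 2): G3/G4 P8 -> E3/E4 P8 similar
  -> R4 @ bar 4 tick 0 v(0, 1): E3/D4 m7 untreated
  -> R1 @ bar 5 tick 0 v(0, 2): E3/E4 P8 -> B2/B3 P8 similar
  -> R2 @ bar 5 tick 0 v(1, 3): D4/G4 P4 -> G3/D4 P5 similar
  -> R8 @ bar 5 tick 0 v(0, 2): penult P8 not 3rd/6th
  -> R1 @ bar 6 tick 0 v(1, 3): G3/D4 P5 -> C4/G4 P5 similar
  -> R2 @ bar 6 tick 0 v(0, 1): B2/G3 m6 -> C3/C4 P8 similar
  -> R2 @ bar 6 tick 0 v(0, 3): B2/D4 m3 -> C3/G4 P5 similar
  -> R6 @ bar 6 tick 3 v(0, 2): closes on M3

(0, 0, R5, (0, 2))
(1, 0, R3, (2, 3))
(1, 0, R4, (0, 3))
(1, 1, R3, (2, 3))
(1, 2, R3, (2, 3))
(1, 3, R3, (2, 3))
(2, 0, R4, (0, 3))
(3, 0, R2, (0, 2))
(3, 0, R2, (1, 3))
(4, 0, R1, (0, 2))
(4, 0, R4, (0, 1))
(5, 0, R1, (0, 2))
(5, 0, R2, (1, 3))
(5, 0, R8, (0, 2))
(6, 0, R1, (1, 3))
(6, 0, R2, (0, 1))
(6, 0, R2, (0, 3))
(6, 3, R6, (0, 2))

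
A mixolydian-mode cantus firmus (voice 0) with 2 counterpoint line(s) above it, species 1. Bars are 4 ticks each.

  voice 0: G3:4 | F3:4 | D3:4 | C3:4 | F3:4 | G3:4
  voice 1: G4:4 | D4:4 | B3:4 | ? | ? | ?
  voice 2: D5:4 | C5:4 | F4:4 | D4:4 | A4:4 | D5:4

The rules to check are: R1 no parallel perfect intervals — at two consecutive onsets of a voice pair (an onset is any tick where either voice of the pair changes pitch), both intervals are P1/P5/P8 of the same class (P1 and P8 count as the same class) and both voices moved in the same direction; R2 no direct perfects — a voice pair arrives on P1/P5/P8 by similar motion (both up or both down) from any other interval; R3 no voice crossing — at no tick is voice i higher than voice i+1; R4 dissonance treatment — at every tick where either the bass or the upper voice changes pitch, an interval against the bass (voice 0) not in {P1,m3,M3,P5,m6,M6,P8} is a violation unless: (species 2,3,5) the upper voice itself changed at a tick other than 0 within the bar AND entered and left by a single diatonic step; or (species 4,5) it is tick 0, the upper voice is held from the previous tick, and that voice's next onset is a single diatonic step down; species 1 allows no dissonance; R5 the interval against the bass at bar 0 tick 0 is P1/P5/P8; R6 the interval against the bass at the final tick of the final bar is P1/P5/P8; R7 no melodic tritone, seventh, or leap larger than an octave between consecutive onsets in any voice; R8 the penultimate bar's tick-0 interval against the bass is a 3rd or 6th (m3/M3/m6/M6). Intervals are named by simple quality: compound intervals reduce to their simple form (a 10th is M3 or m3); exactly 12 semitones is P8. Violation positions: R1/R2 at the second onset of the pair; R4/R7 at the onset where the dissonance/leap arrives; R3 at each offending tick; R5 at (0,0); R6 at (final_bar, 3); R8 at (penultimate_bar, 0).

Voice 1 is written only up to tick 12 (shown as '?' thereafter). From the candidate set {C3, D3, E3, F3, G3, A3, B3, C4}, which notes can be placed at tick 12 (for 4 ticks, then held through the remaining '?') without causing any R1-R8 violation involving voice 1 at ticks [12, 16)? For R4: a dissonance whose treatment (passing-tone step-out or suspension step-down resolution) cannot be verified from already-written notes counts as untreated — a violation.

C3: violates R2,R7
D3: violates R2,R4
E3: legal
F3: violates R4,R7
G3: violates R2
A3: legal
B3: violates R4
C4: legal

{A3, C4, E3}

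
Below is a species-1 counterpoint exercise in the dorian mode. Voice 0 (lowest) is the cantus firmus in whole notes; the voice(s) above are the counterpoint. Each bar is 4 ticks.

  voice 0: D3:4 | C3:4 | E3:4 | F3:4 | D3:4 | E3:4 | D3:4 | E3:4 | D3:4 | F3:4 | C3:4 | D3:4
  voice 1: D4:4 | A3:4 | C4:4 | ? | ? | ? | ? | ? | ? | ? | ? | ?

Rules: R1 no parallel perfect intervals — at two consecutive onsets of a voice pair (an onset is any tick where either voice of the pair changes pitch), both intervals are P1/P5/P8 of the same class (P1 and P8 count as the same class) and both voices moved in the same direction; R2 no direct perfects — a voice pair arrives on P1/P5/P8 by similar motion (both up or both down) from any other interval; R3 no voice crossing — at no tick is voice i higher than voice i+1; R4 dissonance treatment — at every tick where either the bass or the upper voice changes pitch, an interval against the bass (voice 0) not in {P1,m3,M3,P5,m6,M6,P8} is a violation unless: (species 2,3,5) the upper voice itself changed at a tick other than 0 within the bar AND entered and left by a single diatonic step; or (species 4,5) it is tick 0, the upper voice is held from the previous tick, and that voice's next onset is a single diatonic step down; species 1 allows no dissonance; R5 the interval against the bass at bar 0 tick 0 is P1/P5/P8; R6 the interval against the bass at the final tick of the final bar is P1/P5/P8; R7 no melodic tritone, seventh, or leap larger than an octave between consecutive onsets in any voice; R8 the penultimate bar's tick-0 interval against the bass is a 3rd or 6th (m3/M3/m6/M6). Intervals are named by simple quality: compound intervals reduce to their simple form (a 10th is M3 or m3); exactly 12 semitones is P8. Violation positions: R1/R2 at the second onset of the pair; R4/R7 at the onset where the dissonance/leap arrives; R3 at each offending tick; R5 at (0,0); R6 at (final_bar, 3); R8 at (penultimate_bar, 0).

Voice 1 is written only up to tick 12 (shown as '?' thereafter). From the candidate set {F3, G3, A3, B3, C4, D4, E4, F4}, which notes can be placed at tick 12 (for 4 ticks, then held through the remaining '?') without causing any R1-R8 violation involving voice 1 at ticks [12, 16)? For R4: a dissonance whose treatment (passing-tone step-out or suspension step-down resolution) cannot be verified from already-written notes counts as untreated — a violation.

F3: legal
G3: violates R4
A3: legal
B3: violates R4
C4: legal
D4: legal
E4: violates R4
F4: violates R2

{A3, C4, D4, F3}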